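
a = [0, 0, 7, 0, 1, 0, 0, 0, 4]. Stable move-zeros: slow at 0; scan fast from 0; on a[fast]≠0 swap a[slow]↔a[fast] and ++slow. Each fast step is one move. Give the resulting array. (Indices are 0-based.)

[7, 1, 4, 0, 0, 0, 0, 0, 0]

(s=0,f=0) a[fast]=0 → fast++
(s=0,f=1) a[fast]=0 → fast++
(s=0,f=2) a[fast]=7≠0 swap→a[0]=7 → slow++,fast++
(s=1,f=3) a[fast]=0 → fast++
(s=1,f=4) a[fast]=1≠0 swap→a[1]=1 → slow++,fast++
(s=2,f=5) a[fast]=0 → fast++
(s=2,f=6) a[fast]=0 → fast++
(s=2,f=7) a[fast]=0 → fast++
(s=2,f=8) a[fast]=4≠0 swap→a[2]=4 → slow++,fast++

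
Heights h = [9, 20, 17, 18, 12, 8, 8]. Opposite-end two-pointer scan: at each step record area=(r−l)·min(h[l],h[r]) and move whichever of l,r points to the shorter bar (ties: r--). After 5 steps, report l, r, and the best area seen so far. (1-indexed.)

l=2, r=3, best area=48

l=1 r=7: min(9,8)*6=48 best=48 *, r--
l=1 r=6: min(9,8)*5=40 best=48, r--
l=1 r=5: min(9,12)*4=36 best=48, l++
l=2 r=5: min(20,12)*3=36 best=48, r--
l=2 r=4: min(20,18)*2=36 best=48, r--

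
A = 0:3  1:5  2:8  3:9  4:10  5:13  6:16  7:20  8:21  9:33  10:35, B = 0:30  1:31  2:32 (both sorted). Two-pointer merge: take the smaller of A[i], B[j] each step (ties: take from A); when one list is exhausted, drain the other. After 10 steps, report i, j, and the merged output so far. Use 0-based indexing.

[i=0,j=0] A[i]=3<=B[j]=30 take 3 → i++
[i=1,j=0] A[i]=5<=B[j]=30 take 5 → i++
[i=2,j=0] A[i]=8<=B[j]=30 take 8 → i++
[i=3,j=0] A[i]=9<=B[j]=30 take 9 → i++
[i=4,j=0] A[i]=10<=B[j]=30 take 10 → i++
[i=5,j=0] A[i]=13<=B[j]=30 take 13 → i++
[i=6,j=0] A[i]=16<=B[j]=30 take 16 → i++
[i=7,j=0] A[i]=20<=B[j]=30 take 20 → i++
[i=8,j=0] A[i]=21<=B[j]=30 take 21 → i++
[i=9,j=0] A[i]=33>B[j]=30 take 30 → j++

i=9, j=1, merged so far=[3, 5, 8, 9, 10, 13, 16, 20, 21, 30]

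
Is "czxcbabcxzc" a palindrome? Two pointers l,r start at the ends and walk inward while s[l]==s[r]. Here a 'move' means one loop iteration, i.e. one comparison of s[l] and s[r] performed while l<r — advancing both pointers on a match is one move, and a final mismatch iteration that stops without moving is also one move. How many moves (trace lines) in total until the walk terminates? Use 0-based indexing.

l=0 r=10: 'c'=='c', l++,r--
l=1 r=9: 'z'=='z', l++,r--
l=2 r=8: 'x'=='x', l++,r--
l=3 r=7: 'c'=='c', l++,r--
l=4 r=6: 'b'=='b', l++,r--

5 moves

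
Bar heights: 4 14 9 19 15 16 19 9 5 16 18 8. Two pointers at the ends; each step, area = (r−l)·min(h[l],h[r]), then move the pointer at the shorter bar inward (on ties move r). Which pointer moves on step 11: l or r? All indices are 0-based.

r

l=0 r=11: min(4,8)*11=44 best=44 *, l++
l=1 r=11: min(14,8)*10=80 best=80 *, r--
l=1 r=10: min(14,18)*9=126 best=126 *, l++
l=2 r=10: min(9,18)*8=72 best=126, l++
l=3 r=10: min(19,18)*7=126 best=126, r--
l=3 r=9: min(19,16)*6=96 best=126, r--
l=3 r=8: min(19,5)*5=25 best=126, r--
l=3 r=7: min(19,9)*4=36 best=126, r--
l=3 r=6: min(19,19)*3=57 best=126, r--
l=3 r=5: min(19,16)*2=32 best=126, r--
l=3 r=4: min(19,15)*1=15 best=126, r--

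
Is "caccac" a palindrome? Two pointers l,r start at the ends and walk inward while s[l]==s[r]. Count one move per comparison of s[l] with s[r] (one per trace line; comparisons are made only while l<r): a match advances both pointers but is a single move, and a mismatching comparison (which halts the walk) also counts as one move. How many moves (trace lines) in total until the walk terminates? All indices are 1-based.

[1,6] 'c'=='c' → l++,r--
[2,5] 'a'=='a' → l++,r--
[3,4] 'c'=='c' → l++,r--

3 moves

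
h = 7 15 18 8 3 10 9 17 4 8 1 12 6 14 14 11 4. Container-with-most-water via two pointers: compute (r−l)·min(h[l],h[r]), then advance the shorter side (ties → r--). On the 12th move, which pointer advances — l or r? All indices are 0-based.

r

l=0 r=16: min(7,4)*16=64 best=64 *, r--
l=0 r=15: min(7,11)*15=105 best=105 *, l++
l=1 r=15: min(15,11)*14=154 best=154 *, r--
l=1 r=14: min(15,14)*13=182 best=182 *, r--
l=1 r=13: min(15,14)*12=168 best=182, r--
l=1 r=12: min(15,6)*11=66 best=182, r--
l=1 r=11: min(15,12)*10=120 best=182, r--
l=1 r=10: min(15,1)*9=9 best=182, r--
l=1 r=9: min(15,8)*8=64 best=182, r--
l=1 r=8: min(15,4)*7=28 best=182, r--
l=1 r=7: min(15,17)*6=90 best=182, l++
l=2 r=7: min(18,17)*5=85 best=182, r--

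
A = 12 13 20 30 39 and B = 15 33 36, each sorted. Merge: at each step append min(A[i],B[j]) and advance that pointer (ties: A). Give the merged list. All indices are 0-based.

[i=0,j=0] A[i]=12<=B[j]=15 take 12 → i++
[i=1,j=0] A[i]=13<=B[j]=15 take 13 → i++
[i=2,j=0] A[i]=20>B[j]=15 take 15 → j++
[i=2,j=1] A[i]=20<=B[j]=33 take 20 → i++
[i=3,j=1] A[i]=30<=B[j]=33 take 30 → i++
[i=4,j=1] A[i]=39>B[j]=33 take 33 → j++
[i=4,j=2] A[i]=39>B[j]=36 take 36 → j++
[i=4,j=3] B done, take A[i]=39 → i++

[12, 13, 15, 20, 30, 33, 36, 39]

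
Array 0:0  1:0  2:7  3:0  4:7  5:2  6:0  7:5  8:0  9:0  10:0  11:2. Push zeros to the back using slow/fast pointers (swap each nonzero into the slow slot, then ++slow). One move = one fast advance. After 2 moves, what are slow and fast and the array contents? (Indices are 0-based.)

slow=0 fast=0: a[fast]=0, fast++
slow=0 fast=1: a[fast]=0, fast++

slow=0, fast=2, a=[0, 0, 7, 0, 7, 2, 0, 5, 0, 0, 0, 2]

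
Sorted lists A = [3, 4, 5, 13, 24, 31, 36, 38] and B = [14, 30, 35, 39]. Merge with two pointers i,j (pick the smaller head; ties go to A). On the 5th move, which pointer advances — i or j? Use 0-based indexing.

j

[i=0,j=0] A[i]=3<=B[j]=14 take 3 → i++
[i=1,j=0] A[i]=4<=B[j]=14 take 4 → i++
[i=2,j=0] A[i]=5<=B[j]=14 take 5 → i++
[i=3,j=0] A[i]=13<=B[j]=14 take 13 → i++
[i=4,j=0] A[i]=24>B[j]=14 take 14 → j++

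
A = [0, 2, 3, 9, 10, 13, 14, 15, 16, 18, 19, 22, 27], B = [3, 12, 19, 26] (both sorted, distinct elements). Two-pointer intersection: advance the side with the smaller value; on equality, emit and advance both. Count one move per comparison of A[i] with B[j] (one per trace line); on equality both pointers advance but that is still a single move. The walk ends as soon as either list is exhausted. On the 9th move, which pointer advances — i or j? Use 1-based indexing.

[i=1,j=1] 0<3 → i++
[i=2,j=1] 2<3 → i++
[i=3,j=1] 3==3 emit → i++,j++
[i=4,j=2] 9<12 → i++
[i=5,j=2] 10<12 → i++
[i=6,j=2] 13>12 → j++
[i=6,j=3] 13<19 → i++
[i=7,j=3] 14<19 → i++
[i=8,j=3] 15<19 → i++

i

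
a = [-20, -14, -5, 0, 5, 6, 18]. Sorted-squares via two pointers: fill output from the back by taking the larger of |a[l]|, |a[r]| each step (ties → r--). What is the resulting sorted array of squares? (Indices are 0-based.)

[0, 25, 25, 36, 196, 324, 400]

[0,6] |-20|>|18| out[6]=400 → l++
[1,6] |-14|<=|18| out[5]=324 → r--
[1,5] |-14|>|6| out[4]=196 → l++
[2,5] |-5|<=|6| out[3]=36 → r--
[2,4] |-5|<=|5| out[2]=25 → r--
[2,3] |-5|>|0| out[1]=25 → l++
[3,3] |0|<=|0| out[0]=0 → r--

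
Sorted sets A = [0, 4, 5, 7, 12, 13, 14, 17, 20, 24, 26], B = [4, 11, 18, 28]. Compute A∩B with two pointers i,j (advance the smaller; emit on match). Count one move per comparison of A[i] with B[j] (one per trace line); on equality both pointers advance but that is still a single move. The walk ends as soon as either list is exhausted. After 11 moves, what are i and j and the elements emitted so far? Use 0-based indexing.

i=9, j=3, emitted=[4]

i=0 j=0: 0<4, i++
i=1 j=0: 4==4 emit, i++,j++
i=2 j=1: 5<11, i++
i=3 j=1: 7<11, i++
i=4 j=1: 12>11, j++
i=4 j=2: 12<18, i++
i=5 j=2: 13<18, i++
i=6 j=2: 14<18, i++
i=7 j=2: 17<18, i++
i=8 j=2: 20>18, j++
i=8 j=3: 20<28, i++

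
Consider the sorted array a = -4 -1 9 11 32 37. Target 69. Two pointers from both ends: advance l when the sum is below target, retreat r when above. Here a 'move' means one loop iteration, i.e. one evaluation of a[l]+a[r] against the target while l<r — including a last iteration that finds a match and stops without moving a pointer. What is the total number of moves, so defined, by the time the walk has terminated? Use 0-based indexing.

[0,5] -4+37=33 <69 → l++
[1,5] -1+37=36 <69 → l++
[2,5] 9+37=46 <69 → l++
[3,5] 11+37=48 <69 → l++
[4,5] 32+37=69 → found

5 moves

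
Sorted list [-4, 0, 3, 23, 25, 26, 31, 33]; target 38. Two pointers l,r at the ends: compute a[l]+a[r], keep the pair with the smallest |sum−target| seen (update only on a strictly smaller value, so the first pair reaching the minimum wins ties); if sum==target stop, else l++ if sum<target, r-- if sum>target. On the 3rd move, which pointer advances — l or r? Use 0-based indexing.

l

[0,7] -4+33=29 d=9 * → l++
[1,7] 0+33=33 d=5 * → l++
[2,7] 3+33=36 d=2 * → l++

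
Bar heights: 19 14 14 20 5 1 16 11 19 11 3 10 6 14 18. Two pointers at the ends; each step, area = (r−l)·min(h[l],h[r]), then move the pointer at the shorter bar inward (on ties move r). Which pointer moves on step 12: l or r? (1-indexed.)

[1,15] min(19,18)*14=252 best=252 * → r--
[1,14] min(19,14)*13=182 best=252 → r--
[1,13] min(19,6)*12=72 best=252 → r--
[1,12] min(19,10)*11=110 best=252 → r--
[1,11] min(19,3)*10=30 best=252 → r--
[1,10] min(19,11)*9=99 best=252 → r--
[1,9] min(19,19)*8=152 best=252 → r--
[1,8] min(19,11)*7=77 best=252 → r--
[1,7] min(19,16)*6=96 best=252 → r--
[1,6] min(19,1)*5=5 best=252 → r--
[1,5] min(19,5)*4=20 best=252 → r--
[1,4] min(19,20)*3=57 best=252 → l++

l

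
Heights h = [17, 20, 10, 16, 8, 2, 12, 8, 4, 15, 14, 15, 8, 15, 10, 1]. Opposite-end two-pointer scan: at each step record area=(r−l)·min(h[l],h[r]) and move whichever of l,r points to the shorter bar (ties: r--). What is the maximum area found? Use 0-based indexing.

max area = 195

[0,15] min(17,1)*15=15 best=15 * → r--
[0,14] min(17,10)*14=140 best=140 * → r--
[0,13] min(17,15)*13=195 best=195 * → r--
[0,12] min(17,8)*12=96 best=195 → r--
[0,11] min(17,15)*11=165 best=195 → r--
[0,10] min(17,14)*10=140 best=195 → r--
[0,9] min(17,15)*9=135 best=195 → r--
[0,8] min(17,4)*8=32 best=195 → r--
[0,7] min(17,8)*7=56 best=195 → r--
[0,6] min(17,12)*6=72 best=195 → r--
[0,5] min(17,2)*5=10 best=195 → r--
[0,4] min(17,8)*4=32 best=195 → r--
[0,3] min(17,16)*3=48 best=195 → r--
[0,2] min(17,10)*2=20 best=195 → r--
[0,1] min(17,20)*1=17 best=195 → l++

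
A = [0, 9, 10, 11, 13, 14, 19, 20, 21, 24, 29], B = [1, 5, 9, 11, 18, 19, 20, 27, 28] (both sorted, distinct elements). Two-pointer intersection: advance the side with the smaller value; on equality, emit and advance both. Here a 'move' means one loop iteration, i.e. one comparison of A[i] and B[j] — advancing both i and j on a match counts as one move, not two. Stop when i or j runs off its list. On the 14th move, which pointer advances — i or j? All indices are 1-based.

[i=1,j=1] 0<1 → i++
[i=2,j=1] 9>1 → j++
[i=2,j=2] 9>5 → j++
[i=2,j=3] 9==9 emit → i++,j++
[i=3,j=4] 10<11 → i++
[i=4,j=4] 11==11 emit → i++,j++
[i=5,j=5] 13<18 → i++
[i=6,j=5] 14<18 → i++
[i=7,j=5] 19>18 → j++
[i=7,j=6] 19==19 emit → i++,j++
[i=8,j=7] 20==20 emit → i++,j++
[i=9,j=8] 21<27 → i++
[i=10,j=8] 24<27 → i++
[i=11,j=8] 29>27 → j++

j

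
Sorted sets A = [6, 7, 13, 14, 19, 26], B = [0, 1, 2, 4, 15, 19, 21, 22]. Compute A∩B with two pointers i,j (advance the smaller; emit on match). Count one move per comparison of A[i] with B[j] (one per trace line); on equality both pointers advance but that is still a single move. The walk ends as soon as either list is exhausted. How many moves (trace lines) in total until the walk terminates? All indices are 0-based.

12 moves

[i=0,j=0] 6>0 → j++
[i=0,j=1] 6>1 → j++
[i=0,j=2] 6>2 → j++
[i=0,j=3] 6>4 → j++
[i=0,j=4] 6<15 → i++
[i=1,j=4] 7<15 → i++
[i=2,j=4] 13<15 → i++
[i=3,j=4] 14<15 → i++
[i=4,j=4] 19>15 → j++
[i=4,j=5] 19==19 emit → i++,j++
[i=5,j=6] 26>21 → j++
[i=5,j=7] 26>22 → j++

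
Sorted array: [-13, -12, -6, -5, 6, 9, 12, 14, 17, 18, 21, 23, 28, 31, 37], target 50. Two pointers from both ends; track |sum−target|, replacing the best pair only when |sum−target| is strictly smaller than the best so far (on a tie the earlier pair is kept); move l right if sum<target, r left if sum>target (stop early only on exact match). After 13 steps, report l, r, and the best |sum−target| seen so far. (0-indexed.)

[0,14] -13+37=24 d=26 * → l++
[1,14] -12+37=25 d=25 * → l++
[2,14] -6+37=31 d=19 * → l++
[3,14] -5+37=32 d=18 * → l++
[4,14] 6+37=43 d=7 * → l++
[5,14] 9+37=46 d=4 * → l++
[6,14] 12+37=49 d=1 * → l++
[7,14] 14+37=51 d=1 → r--
[7,13] 14+31=45 d=5 → l++
[8,13] 17+31=48 d=2 → l++
[9,13] 18+31=49 d=1 → l++
[10,13] 21+31=52 d=2 → r--
[10,12] 21+28=49 d=1 → l++

l=11, r=12, best |Δ|=1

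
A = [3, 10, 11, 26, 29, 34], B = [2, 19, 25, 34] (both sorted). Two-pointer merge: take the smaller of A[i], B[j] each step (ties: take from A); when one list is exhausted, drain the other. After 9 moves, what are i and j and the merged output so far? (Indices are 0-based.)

i=0 j=0: A[i]=3>B[j]=2 take 2, j++
i=0 j=1: A[i]=3<=B[j]=19 take 3, i++
i=1 j=1: A[i]=10<=B[j]=19 take 10, i++
i=2 j=1: A[i]=11<=B[j]=19 take 11, i++
i=3 j=1: A[i]=26>B[j]=19 take 19, j++
i=3 j=2: A[i]=26>B[j]=25 take 25, j++
i=3 j=3: A[i]=26<=B[j]=34 take 26, i++
i=4 j=3: A[i]=29<=B[j]=34 take 29, i++
i=5 j=3: A[i]=34<=B[j]=34 take 34, i++

i=6, j=3, merged so far=[2, 3, 10, 11, 19, 25, 26, 29, 34]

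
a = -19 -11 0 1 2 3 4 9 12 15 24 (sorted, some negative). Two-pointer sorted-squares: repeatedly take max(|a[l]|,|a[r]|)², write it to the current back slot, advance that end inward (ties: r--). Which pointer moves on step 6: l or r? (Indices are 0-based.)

l=0 r=10: |-19|<=|24| out[10]=576, r--
l=0 r=9: |-19|>|15| out[9]=361, l++
l=1 r=9: |-11|<=|15| out[8]=225, r--
l=1 r=8: |-11|<=|12| out[7]=144, r--
l=1 r=7: |-11|>|9| out[6]=121, l++
l=2 r=7: |0|<=|9| out[5]=81, r--

r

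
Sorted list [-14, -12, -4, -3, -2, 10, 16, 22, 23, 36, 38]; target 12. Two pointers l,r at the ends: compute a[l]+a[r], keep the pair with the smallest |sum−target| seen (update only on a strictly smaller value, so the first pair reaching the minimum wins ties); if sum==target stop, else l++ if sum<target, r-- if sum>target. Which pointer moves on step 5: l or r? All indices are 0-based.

r

[0,10] -14+38=24 d=12 * → r--
[0,9] -14+36=22 d=10 * → r--
[0,8] -14+23=9 d=3 * → l++
[1,8] -12+23=11 d=1 * → l++
[2,8] -4+23=19 d=7 → r--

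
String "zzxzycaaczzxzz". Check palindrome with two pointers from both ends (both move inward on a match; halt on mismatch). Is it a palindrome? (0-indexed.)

not a palindrome (mismatch at 4,9)

l=0 r=13: 'z'=='z', l++,r--
l=1 r=12: 'z'=='z', l++,r--
l=2 r=11: 'x'=='x', l++,r--
l=3 r=10: 'z'=='z', l++,r--
l=4 r=9: 'y'!='z', stop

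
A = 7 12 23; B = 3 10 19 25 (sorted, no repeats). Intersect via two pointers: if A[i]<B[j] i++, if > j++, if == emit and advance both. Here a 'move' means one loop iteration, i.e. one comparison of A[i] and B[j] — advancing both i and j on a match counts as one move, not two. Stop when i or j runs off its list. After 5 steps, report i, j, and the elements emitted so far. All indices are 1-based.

[i=1,j=1] 7>3 → j++
[i=1,j=2] 7<10 → i++
[i=2,j=2] 12>10 → j++
[i=2,j=3] 12<19 → i++
[i=3,j=3] 23>19 → j++

i=3, j=4, emitted=[]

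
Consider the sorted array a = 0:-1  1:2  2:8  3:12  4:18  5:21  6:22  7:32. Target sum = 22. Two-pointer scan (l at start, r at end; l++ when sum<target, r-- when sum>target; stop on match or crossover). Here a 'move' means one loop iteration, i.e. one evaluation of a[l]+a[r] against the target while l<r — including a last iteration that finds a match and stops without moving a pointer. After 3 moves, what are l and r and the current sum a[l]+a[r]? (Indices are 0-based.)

l=1, r=5, sum=23

[0,7] -1+32=31 >22 → r--
[0,6] -1+22=21 <22 → l++
[1,6] 2+22=24 >22 → r--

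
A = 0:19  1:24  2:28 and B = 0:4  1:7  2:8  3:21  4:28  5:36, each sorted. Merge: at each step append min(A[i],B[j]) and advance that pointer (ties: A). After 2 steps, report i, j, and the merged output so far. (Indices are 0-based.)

i=0, j=2, merged so far=[4, 7]

[i=0,j=0] A[i]=19>B[j]=4 take 4 → j++
[i=0,j=1] A[i]=19>B[j]=7 take 7 → j++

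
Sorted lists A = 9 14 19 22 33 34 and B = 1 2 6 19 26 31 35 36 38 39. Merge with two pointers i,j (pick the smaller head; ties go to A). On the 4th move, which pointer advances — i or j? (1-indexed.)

i=1 j=1: A[i]=9>B[j]=1 take 1, j++
i=1 j=2: A[i]=9>B[j]=2 take 2, j++
i=1 j=3: A[i]=9>B[j]=6 take 6, j++
i=1 j=4: A[i]=9<=B[j]=19 take 9, i++

i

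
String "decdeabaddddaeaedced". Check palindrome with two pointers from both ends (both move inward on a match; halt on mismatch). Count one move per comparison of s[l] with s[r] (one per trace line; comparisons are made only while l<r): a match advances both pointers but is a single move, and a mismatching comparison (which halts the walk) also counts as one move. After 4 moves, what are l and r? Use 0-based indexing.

l=4, r=15

[0,19] 'd'=='d' → l++,r--
[1,18] 'e'=='e' → l++,r--
[2,17] 'c'=='c' → l++,r--
[3,16] 'd'=='d' → l++,r--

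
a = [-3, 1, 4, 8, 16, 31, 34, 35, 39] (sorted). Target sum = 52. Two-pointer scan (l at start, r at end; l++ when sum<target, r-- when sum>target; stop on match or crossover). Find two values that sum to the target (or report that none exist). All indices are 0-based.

[0,8] -3+39=36 <52 → l++
[1,8] 1+39=40 <52 → l++
[2,8] 4+39=43 <52 → l++
[3,8] 8+39=47 <52 → l++
[4,8] 16+39=55 >52 → r--
[4,7] 16+35=51 <52 → l++
[5,7] 31+35=66 >52 → r--
[5,6] 31+34=65 >52 → r--

no pair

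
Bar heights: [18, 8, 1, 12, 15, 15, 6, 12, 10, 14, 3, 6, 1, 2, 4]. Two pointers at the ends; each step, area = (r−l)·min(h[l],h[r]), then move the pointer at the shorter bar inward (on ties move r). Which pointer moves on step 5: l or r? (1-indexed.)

r

[1,15] min(18,4)*14=56 best=56 * → r--
[1,14] min(18,2)*13=26 best=56 → r--
[1,13] min(18,1)*12=12 best=56 → r--
[1,12] min(18,6)*11=66 best=66 * → r--
[1,11] min(18,3)*10=30 best=66 → r--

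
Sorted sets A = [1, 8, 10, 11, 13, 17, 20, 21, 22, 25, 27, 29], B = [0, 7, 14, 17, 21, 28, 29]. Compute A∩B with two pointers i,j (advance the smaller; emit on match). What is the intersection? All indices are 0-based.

intersection = [17, 21, 29]

[i=0,j=0] 1>0 → j++
[i=0,j=1] 1<7 → i++
[i=1,j=1] 8>7 → j++
[i=1,j=2] 8<14 → i++
[i=2,j=2] 10<14 → i++
[i=3,j=2] 11<14 → i++
[i=4,j=2] 13<14 → i++
[i=5,j=2] 17>14 → j++
[i=5,j=3] 17==17 emit → i++,j++
[i=6,j=4] 20<21 → i++
[i=7,j=4] 21==21 emit → i++,j++
[i=8,j=5] 22<28 → i++
[i=9,j=5] 25<28 → i++
[i=10,j=5] 27<28 → i++
[i=11,j=5] 29>28 → j++
[i=11,j=6] 29==29 emit → i++,j++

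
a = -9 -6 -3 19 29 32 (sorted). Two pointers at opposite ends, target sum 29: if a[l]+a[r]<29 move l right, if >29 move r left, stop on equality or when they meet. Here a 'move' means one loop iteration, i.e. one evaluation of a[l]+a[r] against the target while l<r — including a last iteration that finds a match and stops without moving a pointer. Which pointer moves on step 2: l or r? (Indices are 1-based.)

l=1 r=6: -9+32=23 <29, l++
l=2 r=6: -6+32=26 <29, l++

l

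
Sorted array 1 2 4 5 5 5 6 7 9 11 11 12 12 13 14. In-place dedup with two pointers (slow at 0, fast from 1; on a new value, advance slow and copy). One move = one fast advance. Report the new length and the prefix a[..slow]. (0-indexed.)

slow=0 fast=1: a[fast]=2≠a[slow]=1 write a[1]=2, slow++,fast++
slow=1 fast=2: a[fast]=4≠a[slow]=2 write a[2]=4, slow++,fast++
slow=2 fast=3: a[fast]=5≠a[slow]=4 write a[3]=5, slow++,fast++
slow=3 fast=4: a[fast]=5=a[slow] dup, fast++
slow=3 fast=5: a[fast]=5=a[slow] dup, fast++
slow=3 fast=6: a[fast]=6≠a[slow]=5 write a[4]=6, slow++,fast++
slow=4 fast=7: a[fast]=7≠a[slow]=6 write a[5]=7, slow++,fast++
slow=5 fast=8: a[fast]=9≠a[slow]=7 write a[6]=9, slow++,fast++
slow=6 fast=9: a[fast]=11≠a[slow]=9 write a[7]=11, slow++,fast++
slow=7 fast=10: a[fast]=11=a[slow] dup, fast++
slow=7 fast=11: a[fast]=12≠a[slow]=11 write a[8]=12, slow++,fast++
slow=8 fast=12: a[fast]=12=a[slow] dup, fast++
slow=8 fast=13: a[fast]=13≠a[slow]=12 write a[9]=13, slow++,fast++
slow=9 fast=14: a[fast]=14≠a[slow]=13 write a[10]=14, slow++,fast++

length 11; prefix = [1, 2, 4, 5, 6, 7, 9, 11, 12, 13, 14]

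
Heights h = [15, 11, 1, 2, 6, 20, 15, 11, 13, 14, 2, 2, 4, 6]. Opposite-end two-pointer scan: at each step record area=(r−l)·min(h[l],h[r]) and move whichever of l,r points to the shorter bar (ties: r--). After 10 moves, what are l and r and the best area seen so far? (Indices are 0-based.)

l=2, r=5, best area=126

[0,13] min(15,6)*13=78 best=78 * → r--
[0,12] min(15,4)*12=48 best=78 → r--
[0,11] min(15,2)*11=22 best=78 → r--
[0,10] min(15,2)*10=20 best=78 → r--
[0,9] min(15,14)*9=126 best=126 * → r--
[0,8] min(15,13)*8=104 best=126 → r--
[0,7] min(15,11)*7=77 best=126 → r--
[0,6] min(15,15)*6=90 best=126 → r--
[0,5] min(15,20)*5=75 best=126 → l++
[1,5] min(11,20)*4=44 best=126 → l++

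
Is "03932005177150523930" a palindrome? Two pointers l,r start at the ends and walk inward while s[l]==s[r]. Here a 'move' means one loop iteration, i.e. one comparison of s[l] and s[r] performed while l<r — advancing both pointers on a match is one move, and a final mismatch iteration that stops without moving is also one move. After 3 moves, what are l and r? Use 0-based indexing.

[0,19] '0'=='0' → l++,r--
[1,18] '3'=='3' → l++,r--
[2,17] '9'=='9' → l++,r--

l=3, r=16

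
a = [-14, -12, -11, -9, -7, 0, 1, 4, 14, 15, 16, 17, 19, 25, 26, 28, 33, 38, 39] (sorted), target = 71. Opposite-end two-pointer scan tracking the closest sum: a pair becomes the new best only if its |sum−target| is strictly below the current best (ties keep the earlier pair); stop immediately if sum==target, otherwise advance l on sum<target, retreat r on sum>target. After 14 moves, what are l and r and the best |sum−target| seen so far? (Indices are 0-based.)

l=14, r=18, best |Δ|=7

[0,18] -14+39=25 d=46 * → l++
[1,18] -12+39=27 d=44 * → l++
[2,18] -11+39=28 d=43 * → l++
[3,18] -9+39=30 d=41 * → l++
[4,18] -7+39=32 d=39 * → l++
[5,18] 0+39=39 d=32 * → l++
[6,18] 1+39=40 d=31 * → l++
[7,18] 4+39=43 d=28 * → l++
[8,18] 14+39=53 d=18 * → l++
[9,18] 15+39=54 d=17 * → l++
[10,18] 16+39=55 d=16 * → l++
[11,18] 17+39=56 d=15 * → l++
[12,18] 19+39=58 d=13 * → l++
[13,18] 25+39=64 d=7 * → l++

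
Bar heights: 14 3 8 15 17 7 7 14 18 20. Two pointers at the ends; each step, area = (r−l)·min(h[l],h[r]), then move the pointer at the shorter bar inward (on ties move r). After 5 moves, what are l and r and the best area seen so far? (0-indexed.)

[0,9] min(14,20)*9=126 best=126 * → l++
[1,9] min(3,20)*8=24 best=126 → l++
[2,9] min(8,20)*7=56 best=126 → l++
[3,9] min(15,20)*6=90 best=126 → l++
[4,9] min(17,20)*5=85 best=126 → l++

l=5, r=9, best area=126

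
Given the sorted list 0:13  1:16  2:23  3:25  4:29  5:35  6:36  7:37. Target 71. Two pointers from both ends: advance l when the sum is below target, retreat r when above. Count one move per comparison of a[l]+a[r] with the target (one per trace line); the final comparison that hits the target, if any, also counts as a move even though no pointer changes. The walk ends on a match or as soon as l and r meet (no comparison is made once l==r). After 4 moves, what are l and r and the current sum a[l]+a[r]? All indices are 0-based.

l=4, r=7, sum=66

l=0 r=7: 13+37=50 <71, l++
l=1 r=7: 16+37=53 <71, l++
l=2 r=7: 23+37=60 <71, l++
l=3 r=7: 25+37=62 <71, l++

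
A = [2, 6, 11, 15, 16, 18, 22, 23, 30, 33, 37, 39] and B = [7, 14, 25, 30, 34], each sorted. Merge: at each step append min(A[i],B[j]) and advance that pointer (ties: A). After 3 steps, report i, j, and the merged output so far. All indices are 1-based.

i=1 j=1: A[i]=2<=B[j]=7 take 2, i++
i=2 j=1: A[i]=6<=B[j]=7 take 6, i++
i=3 j=1: A[i]=11>B[j]=7 take 7, j++

i=3, j=2, merged so far=[2, 6, 7]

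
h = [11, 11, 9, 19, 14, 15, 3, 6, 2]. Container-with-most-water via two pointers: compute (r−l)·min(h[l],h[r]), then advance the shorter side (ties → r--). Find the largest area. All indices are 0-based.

max area = 55

l=0 r=8: min(11,2)*8=16 best=16 *, r--
l=0 r=7: min(11,6)*7=42 best=42 *, r--
l=0 r=6: min(11,3)*6=18 best=42, r--
l=0 r=5: min(11,15)*5=55 best=55 *, l++
l=1 r=5: min(11,15)*4=44 best=55, l++
l=2 r=5: min(9,15)*3=27 best=55, l++
l=3 r=5: min(19,15)*2=30 best=55, r--
l=3 r=4: min(19,14)*1=14 best=55, r--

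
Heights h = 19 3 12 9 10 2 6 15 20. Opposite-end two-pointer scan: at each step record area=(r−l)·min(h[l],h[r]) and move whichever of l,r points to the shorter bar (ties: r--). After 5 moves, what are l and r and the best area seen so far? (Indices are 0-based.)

l=5, r=8, best area=152

l=0 r=8: min(19,20)*8=152 best=152 *, l++
l=1 r=8: min(3,20)*7=21 best=152, l++
l=2 r=8: min(12,20)*6=72 best=152, l++
l=3 r=8: min(9,20)*5=45 best=152, l++
l=4 r=8: min(10,20)*4=40 best=152, l++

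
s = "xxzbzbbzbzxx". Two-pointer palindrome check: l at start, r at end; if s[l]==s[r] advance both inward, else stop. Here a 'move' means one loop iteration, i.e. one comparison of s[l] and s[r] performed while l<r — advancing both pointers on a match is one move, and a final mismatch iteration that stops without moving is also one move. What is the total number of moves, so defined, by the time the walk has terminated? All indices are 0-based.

l=0 r=11: 'x'=='x', l++,r--
l=1 r=10: 'x'=='x', l++,r--
l=2 r=9: 'z'=='z', l++,r--
l=3 r=8: 'b'=='b', l++,r--
l=4 r=7: 'z'=='z', l++,r--
l=5 r=6: 'b'=='b', l++,r--

6 moves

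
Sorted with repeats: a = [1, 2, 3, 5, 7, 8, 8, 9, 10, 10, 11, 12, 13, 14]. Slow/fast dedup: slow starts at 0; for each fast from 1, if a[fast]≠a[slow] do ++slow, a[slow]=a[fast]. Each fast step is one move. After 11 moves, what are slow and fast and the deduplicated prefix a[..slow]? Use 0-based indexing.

slow=9, fast=12, prefix=[1, 2, 3, 5, 7, 8, 9, 10, 11, 12]

slow=0 fast=1: a[fast]=2≠a[slow]=1 write a[1]=2, slow++,fast++
slow=1 fast=2: a[fast]=3≠a[slow]=2 write a[2]=3, slow++,fast++
slow=2 fast=3: a[fast]=5≠a[slow]=3 write a[3]=5, slow++,fast++
slow=3 fast=4: a[fast]=7≠a[slow]=5 write a[4]=7, slow++,fast++
slow=4 fast=5: a[fast]=8≠a[slow]=7 write a[5]=8, slow++,fast++
slow=5 fast=6: a[fast]=8=a[slow] dup, fast++
slow=5 fast=7: a[fast]=9≠a[slow]=8 write a[6]=9, slow++,fast++
slow=6 fast=8: a[fast]=10≠a[slow]=9 write a[7]=10, slow++,fast++
slow=7 fast=9: a[fast]=10=a[slow] dup, fast++
slow=7 fast=10: a[fast]=11≠a[slow]=10 write a[8]=11, slow++,fast++
slow=8 fast=11: a[fast]=12≠a[slow]=11 write a[9]=12, slow++,fast++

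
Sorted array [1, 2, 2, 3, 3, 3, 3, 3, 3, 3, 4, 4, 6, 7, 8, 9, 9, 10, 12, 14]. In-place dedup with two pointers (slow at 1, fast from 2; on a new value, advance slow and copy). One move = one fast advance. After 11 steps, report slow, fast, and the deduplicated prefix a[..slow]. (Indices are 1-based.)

(s=1,f=2) a[fast]=2≠a[slow]=1 write a[2]=2 → slow++,fast++
(s=2,f=3) a[fast]=2=a[slow] dup → fast++
(s=2,f=4) a[fast]=3≠a[slow]=2 write a[3]=3 → slow++,fast++
(s=3,f=5) a[fast]=3=a[slow] dup → fast++
(s=3,f=6) a[fast]=3=a[slow] dup → fast++
(s=3,f=7) a[fast]=3=a[slow] dup → fast++
(s=3,f=8) a[fast]=3=a[slow] dup → fast++
(s=3,f=9) a[fast]=3=a[slow] dup → fast++
(s=3,f=10) a[fast]=3=a[slow] dup → fast++
(s=3,f=11) a[fast]=4≠a[slow]=3 write a[4]=4 → slow++,fast++
(s=4,f=12) a[fast]=4=a[slow] dup → fast++

slow=4, fast=13, prefix=[1, 2, 3, 4]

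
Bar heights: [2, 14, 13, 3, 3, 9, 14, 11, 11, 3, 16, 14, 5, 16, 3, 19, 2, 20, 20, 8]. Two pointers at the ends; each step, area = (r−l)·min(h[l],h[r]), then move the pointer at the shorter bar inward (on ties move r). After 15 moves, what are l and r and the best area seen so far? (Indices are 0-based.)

l=0 r=19: min(2,8)*19=38 best=38 *, l++
l=1 r=19: min(14,8)*18=144 best=144 *, r--
l=1 r=18: min(14,20)*17=238 best=238 *, l++
l=2 r=18: min(13,20)*16=208 best=238, l++
l=3 r=18: min(3,20)*15=45 best=238, l++
l=4 r=18: min(3,20)*14=42 best=238, l++
l=5 r=18: min(9,20)*13=117 best=238, l++
l=6 r=18: min(14,20)*12=168 best=238, l++
l=7 r=18: min(11,20)*11=121 best=238, l++
l=8 r=18: min(11,20)*10=110 best=238, l++
l=9 r=18: min(3,20)*9=27 best=238, l++
l=10 r=18: min(16,20)*8=128 best=238, l++
l=11 r=18: min(14,20)*7=98 best=238, l++
l=12 r=18: min(5,20)*6=30 best=238, l++
l=13 r=18: min(16,20)*5=80 best=238, l++

l=14, r=18, best area=238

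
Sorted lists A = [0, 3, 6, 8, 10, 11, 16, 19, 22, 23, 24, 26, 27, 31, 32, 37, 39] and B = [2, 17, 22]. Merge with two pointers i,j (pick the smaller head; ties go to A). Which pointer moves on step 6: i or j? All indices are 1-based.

[i=1,j=1] A[i]=0<=B[j]=2 take 0 → i++
[i=2,j=1] A[i]=3>B[j]=2 take 2 → j++
[i=2,j=2] A[i]=3<=B[j]=17 take 3 → i++
[i=3,j=2] A[i]=6<=B[j]=17 take 6 → i++
[i=4,j=2] A[i]=8<=B[j]=17 take 8 → i++
[i=5,j=2] A[i]=10<=B[j]=17 take 10 → i++

i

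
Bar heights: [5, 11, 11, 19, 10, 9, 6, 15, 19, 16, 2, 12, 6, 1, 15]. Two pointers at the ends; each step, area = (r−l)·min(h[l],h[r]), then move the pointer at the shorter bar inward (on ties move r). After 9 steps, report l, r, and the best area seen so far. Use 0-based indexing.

[0,14] min(5,15)*14=70 best=70 * → l++
[1,14] min(11,15)*13=143 best=143 * → l++
[2,14] min(11,15)*12=132 best=143 → l++
[3,14] min(19,15)*11=165 best=165 * → r--
[3,13] min(19,1)*10=10 best=165 → r--
[3,12] min(19,6)*9=54 best=165 → r--
[3,11] min(19,12)*8=96 best=165 → r--
[3,10] min(19,2)*7=14 best=165 → r--
[3,9] min(19,16)*6=96 best=165 → r--

l=3, r=8, best area=165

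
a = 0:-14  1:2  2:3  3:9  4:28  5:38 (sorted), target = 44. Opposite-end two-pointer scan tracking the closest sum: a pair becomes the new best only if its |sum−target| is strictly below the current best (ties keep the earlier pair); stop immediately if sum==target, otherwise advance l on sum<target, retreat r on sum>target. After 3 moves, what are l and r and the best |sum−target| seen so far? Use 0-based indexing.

l=0 r=5: -14+38=24 d=20 *, l++
l=1 r=5: 2+38=40 d=4 *, l++
l=2 r=5: 3+38=41 d=3 *, l++

l=3, r=5, best |Δ|=3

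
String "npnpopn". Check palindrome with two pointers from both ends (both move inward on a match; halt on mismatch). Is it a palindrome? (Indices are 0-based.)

[0,6] 'n'=='n' → l++,r--
[1,5] 'p'=='p' → l++,r--
[2,4] 'n'!='o' → stop

not a palindrome (mismatch at 2,4)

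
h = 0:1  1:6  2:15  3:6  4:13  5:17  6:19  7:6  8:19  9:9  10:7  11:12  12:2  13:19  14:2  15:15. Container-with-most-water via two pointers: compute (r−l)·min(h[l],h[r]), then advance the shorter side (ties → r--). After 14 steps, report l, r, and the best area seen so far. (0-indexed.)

l=6, r=7, best area=195

l=0 r=15: min(1,15)*15=15 best=15 *, l++
l=1 r=15: min(6,15)*14=84 best=84 *, l++
l=2 r=15: min(15,15)*13=195 best=195 *, r--
l=2 r=14: min(15,2)*12=24 best=195, r--
l=2 r=13: min(15,19)*11=165 best=195, l++
l=3 r=13: min(6,19)*10=60 best=195, l++
l=4 r=13: min(13,19)*9=117 best=195, l++
l=5 r=13: min(17,19)*8=136 best=195, l++
l=6 r=13: min(19,19)*7=133 best=195, r--
l=6 r=12: min(19,2)*6=12 best=195, r--
l=6 r=11: min(19,12)*5=60 best=195, r--
l=6 r=10: min(19,7)*4=28 best=195, r--
l=6 r=9: min(19,9)*3=27 best=195, r--
l=6 r=8: min(19,19)*2=38 best=195, r--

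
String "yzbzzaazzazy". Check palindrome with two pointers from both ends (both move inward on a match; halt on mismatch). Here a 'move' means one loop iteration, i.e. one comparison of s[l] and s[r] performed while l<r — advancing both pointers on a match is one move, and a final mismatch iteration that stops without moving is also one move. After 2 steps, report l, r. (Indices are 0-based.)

l=2, r=9

[0,11] 'y'=='y' → l++,r--
[1,10] 'z'=='z' → l++,r--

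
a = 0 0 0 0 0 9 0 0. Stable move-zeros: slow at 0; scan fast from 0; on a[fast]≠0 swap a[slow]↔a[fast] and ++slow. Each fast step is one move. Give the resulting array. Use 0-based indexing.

slow=0 fast=0: a[fast]=0, fast++
slow=0 fast=1: a[fast]=0, fast++
slow=0 fast=2: a[fast]=0, fast++
slow=0 fast=3: a[fast]=0, fast++
slow=0 fast=4: a[fast]=0, fast++
slow=0 fast=5: a[fast]=9≠0 swap→a[0]=9, slow++,fast++
slow=1 fast=6: a[fast]=0, fast++
slow=1 fast=7: a[fast]=0, fast++

[9, 0, 0, 0, 0, 0, 0, 0]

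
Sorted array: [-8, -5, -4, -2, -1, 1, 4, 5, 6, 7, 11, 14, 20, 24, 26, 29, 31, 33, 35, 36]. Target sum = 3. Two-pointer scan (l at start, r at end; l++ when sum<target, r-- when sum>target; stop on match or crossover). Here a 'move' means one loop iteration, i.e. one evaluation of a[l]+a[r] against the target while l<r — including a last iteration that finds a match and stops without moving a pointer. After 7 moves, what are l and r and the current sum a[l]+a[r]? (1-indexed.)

l=1, r=13, sum=12

l=1 r=20: -8+36=28 >3, r--
l=1 r=19: -8+35=27 >3, r--
l=1 r=18: -8+33=25 >3, r--
l=1 r=17: -8+31=23 >3, r--
l=1 r=16: -8+29=21 >3, r--
l=1 r=15: -8+26=18 >3, r--
l=1 r=14: -8+24=16 >3, r--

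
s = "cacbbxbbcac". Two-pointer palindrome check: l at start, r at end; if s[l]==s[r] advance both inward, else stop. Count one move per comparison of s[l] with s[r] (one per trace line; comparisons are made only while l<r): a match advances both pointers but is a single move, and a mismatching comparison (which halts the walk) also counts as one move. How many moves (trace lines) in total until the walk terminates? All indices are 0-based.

[0,10] 'c'=='c' → l++,r--
[1,9] 'a'=='a' → l++,r--
[2,8] 'c'=='c' → l++,r--
[3,7] 'b'=='b' → l++,r--
[4,6] 'b'=='b' → l++,r--

5 moves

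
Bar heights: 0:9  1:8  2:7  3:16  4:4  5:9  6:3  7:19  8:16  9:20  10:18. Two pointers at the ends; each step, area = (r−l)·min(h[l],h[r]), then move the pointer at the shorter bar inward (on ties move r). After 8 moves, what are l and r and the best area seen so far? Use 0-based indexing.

l=7, r=9, best area=112

[0,10] min(9,18)*10=90 best=90 * → l++
[1,10] min(8,18)*9=72 best=90 → l++
[2,10] min(7,18)*8=56 best=90 → l++
[3,10] min(16,18)*7=112 best=112 * → l++
[4,10] min(4,18)*6=24 best=112 → l++
[5,10] min(9,18)*5=45 best=112 → l++
[6,10] min(3,18)*4=12 best=112 → l++
[7,10] min(19,18)*3=54 best=112 → r--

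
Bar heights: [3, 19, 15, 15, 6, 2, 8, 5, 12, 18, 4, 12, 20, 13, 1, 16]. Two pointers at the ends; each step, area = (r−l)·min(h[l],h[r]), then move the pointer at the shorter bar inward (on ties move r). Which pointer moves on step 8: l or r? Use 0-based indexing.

[0,15] min(3,16)*15=45 best=45 * → l++
[1,15] min(19,16)*14=224 best=224 * → r--
[1,14] min(19,1)*13=13 best=224 → r--
[1,13] min(19,13)*12=156 best=224 → r--
[1,12] min(19,20)*11=209 best=224 → l++
[2,12] min(15,20)*10=150 best=224 → l++
[3,12] min(15,20)*9=135 best=224 → l++
[4,12] min(6,20)*8=48 best=224 → l++

l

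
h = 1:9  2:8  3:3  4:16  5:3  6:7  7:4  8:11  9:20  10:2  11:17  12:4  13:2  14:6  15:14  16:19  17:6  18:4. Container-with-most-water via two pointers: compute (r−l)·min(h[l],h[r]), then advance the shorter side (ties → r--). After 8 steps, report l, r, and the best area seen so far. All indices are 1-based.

l=7, r=16, best area=192

[1,18] min(9,4)*17=68 best=68 * → r--
[1,17] min(9,6)*16=96 best=96 * → r--
[1,16] min(9,19)*15=135 best=135 * → l++
[2,16] min(8,19)*14=112 best=135 → l++
[3,16] min(3,19)*13=39 best=135 → l++
[4,16] min(16,19)*12=192 best=192 * → l++
[5,16] min(3,19)*11=33 best=192 → l++
[6,16] min(7,19)*10=70 best=192 → l++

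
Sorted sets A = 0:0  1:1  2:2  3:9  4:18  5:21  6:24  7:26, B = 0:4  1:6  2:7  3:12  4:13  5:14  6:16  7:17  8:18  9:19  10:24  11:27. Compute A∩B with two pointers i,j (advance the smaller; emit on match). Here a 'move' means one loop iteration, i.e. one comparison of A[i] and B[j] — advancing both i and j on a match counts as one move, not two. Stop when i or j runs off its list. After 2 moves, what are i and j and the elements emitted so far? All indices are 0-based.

i=2, j=0, emitted=[]

i=0 j=0: 0<4, i++
i=1 j=0: 1<4, i++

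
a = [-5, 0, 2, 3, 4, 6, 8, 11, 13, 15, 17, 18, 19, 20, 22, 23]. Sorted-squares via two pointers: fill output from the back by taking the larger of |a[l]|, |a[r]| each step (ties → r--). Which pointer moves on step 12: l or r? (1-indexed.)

l

l=1 r=16: |-5|<=|23| out[16]=529, r--
l=1 r=15: |-5|<=|22| out[15]=484, r--
l=1 r=14: |-5|<=|20| out[14]=400, r--
l=1 r=13: |-5|<=|19| out[13]=361, r--
l=1 r=12: |-5|<=|18| out[12]=324, r--
l=1 r=11: |-5|<=|17| out[11]=289, r--
l=1 r=10: |-5|<=|15| out[10]=225, r--
l=1 r=9: |-5|<=|13| out[9]=169, r--
l=1 r=8: |-5|<=|11| out[8]=121, r--
l=1 r=7: |-5|<=|8| out[7]=64, r--
l=1 r=6: |-5|<=|6| out[6]=36, r--
l=1 r=5: |-5|>|4| out[5]=25, l++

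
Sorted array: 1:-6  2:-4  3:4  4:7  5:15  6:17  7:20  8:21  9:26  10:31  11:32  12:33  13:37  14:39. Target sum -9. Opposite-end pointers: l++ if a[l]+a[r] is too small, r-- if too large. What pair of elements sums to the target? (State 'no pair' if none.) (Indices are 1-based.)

l=1 r=14: -6+39=33 >-9, r--
l=1 r=13: -6+37=31 >-9, r--
l=1 r=12: -6+33=27 >-9, r--
l=1 r=11: -6+32=26 >-9, r--
l=1 r=10: -6+31=25 >-9, r--
l=1 r=9: -6+26=20 >-9, r--
l=1 r=8: -6+21=15 >-9, r--
l=1 r=7: -6+20=14 >-9, r--
l=1 r=6: -6+17=11 >-9, r--
l=1 r=5: -6+15=9 >-9, r--
l=1 r=4: -6+7=1 >-9, r--
l=1 r=3: -6+4=-2 >-9, r--
l=1 r=2: -6+-4=-10 <-9, l++

no pair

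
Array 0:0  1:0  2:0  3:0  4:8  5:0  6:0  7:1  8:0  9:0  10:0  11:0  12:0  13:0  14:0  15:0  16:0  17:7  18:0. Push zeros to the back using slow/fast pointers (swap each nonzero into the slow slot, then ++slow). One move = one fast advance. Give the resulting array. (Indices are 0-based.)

slow=0 fast=0: a[fast]=0, fast++
slow=0 fast=1: a[fast]=0, fast++
slow=0 fast=2: a[fast]=0, fast++
slow=0 fast=3: a[fast]=0, fast++
slow=0 fast=4: a[fast]=8≠0 swap→a[0]=8, slow++,fast++
slow=1 fast=5: a[fast]=0, fast++
slow=1 fast=6: a[fast]=0, fast++
slow=1 fast=7: a[fast]=1≠0 swap→a[1]=1, slow++,fast++
slow=2 fast=8: a[fast]=0, fast++
slow=2 fast=9: a[fast]=0, fast++
slow=2 fast=10: a[fast]=0, fast++
slow=2 fast=11: a[fast]=0, fast++
slow=2 fast=12: a[fast]=0, fast++
slow=2 fast=13: a[fast]=0, fast++
slow=2 fast=14: a[fast]=0, fast++
slow=2 fast=15: a[fast]=0, fast++
slow=2 fast=16: a[fast]=0, fast++
slow=2 fast=17: a[fast]=7≠0 swap→a[2]=7, slow++,fast++
slow=3 fast=18: a[fast]=0, fast++

[8, 1, 7, 0, 0, 0, 0, 0, 0, 0, 0, 0, 0, 0, 0, 0, 0, 0, 0]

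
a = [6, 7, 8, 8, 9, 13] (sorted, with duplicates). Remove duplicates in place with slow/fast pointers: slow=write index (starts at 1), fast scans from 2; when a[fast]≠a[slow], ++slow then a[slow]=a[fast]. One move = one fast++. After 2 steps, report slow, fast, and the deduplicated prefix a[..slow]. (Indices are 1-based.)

slow=3, fast=4, prefix=[6, 7, 8]

slow=1 fast=2: a[fast]=7≠a[slow]=6 write a[2]=7, slow++,fast++
slow=2 fast=3: a[fast]=8≠a[slow]=7 write a[3]=8, slow++,fast++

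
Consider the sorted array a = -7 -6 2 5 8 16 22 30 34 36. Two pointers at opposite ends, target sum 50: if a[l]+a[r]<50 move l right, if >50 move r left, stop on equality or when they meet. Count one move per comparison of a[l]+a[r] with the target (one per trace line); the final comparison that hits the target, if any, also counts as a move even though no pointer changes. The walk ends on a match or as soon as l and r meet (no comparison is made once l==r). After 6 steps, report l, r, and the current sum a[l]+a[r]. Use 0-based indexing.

l=5, r=8, sum=50

l=0 r=9: -7+36=29 <50, l++
l=1 r=9: -6+36=30 <50, l++
l=2 r=9: 2+36=38 <50, l++
l=3 r=9: 5+36=41 <50, l++
l=4 r=9: 8+36=44 <50, l++
l=5 r=9: 16+36=52 >50, r--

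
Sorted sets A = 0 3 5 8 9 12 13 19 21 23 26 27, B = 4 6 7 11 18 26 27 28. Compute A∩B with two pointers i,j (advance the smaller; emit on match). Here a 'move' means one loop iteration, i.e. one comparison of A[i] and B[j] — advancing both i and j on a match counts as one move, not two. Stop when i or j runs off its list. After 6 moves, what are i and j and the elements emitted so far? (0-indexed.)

i=3, j=3, emitted=[]

[i=0,j=0] 0<4 → i++
[i=1,j=0] 3<4 → i++
[i=2,j=0] 5>4 → j++
[i=2,j=1] 5<6 → i++
[i=3,j=1] 8>6 → j++
[i=3,j=2] 8>7 → j++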